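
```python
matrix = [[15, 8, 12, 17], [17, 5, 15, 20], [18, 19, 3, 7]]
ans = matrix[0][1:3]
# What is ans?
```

matrix[0] = [15, 8, 12, 17]. matrix[0] has length 4. The slice matrix[0][1:3] selects indices [1, 2] (1->8, 2->12), giving [8, 12].

[8, 12]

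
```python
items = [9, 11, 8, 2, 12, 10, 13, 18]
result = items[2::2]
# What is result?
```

items has length 8. The slice items[2::2] selects indices [2, 4, 6] (2->8, 4->12, 6->13), giving [8, 12, 13].

[8, 12, 13]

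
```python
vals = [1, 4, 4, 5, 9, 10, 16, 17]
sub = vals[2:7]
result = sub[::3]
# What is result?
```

vals has length 8. The slice vals[2:7] selects indices [2, 3, 4, 5, 6] (2->4, 3->5, 4->9, 5->10, 6->16), giving [4, 5, 9, 10, 16]. So sub = [4, 5, 9, 10, 16]. sub has length 5. The slice sub[::3] selects indices [0, 3] (0->4, 3->10), giving [4, 10].

[4, 10]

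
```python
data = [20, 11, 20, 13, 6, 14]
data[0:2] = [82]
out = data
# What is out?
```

data starts as [20, 11, 20, 13, 6, 14] (length 6). The slice data[0:2] covers indices [0, 1] with values [20, 11]. Replacing that slice with [82] (different length) produces [82, 20, 13, 6, 14].

[82, 20, 13, 6, 14]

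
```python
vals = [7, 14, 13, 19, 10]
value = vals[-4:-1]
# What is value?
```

vals has length 5. The slice vals[-4:-1] selects indices [1, 2, 3] (1->14, 2->13, 3->19), giving [14, 13, 19].

[14, 13, 19]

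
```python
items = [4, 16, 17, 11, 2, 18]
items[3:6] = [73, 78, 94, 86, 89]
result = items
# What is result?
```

items starts as [4, 16, 17, 11, 2, 18] (length 6). The slice items[3:6] covers indices [3, 4, 5] with values [11, 2, 18]. Replacing that slice with [73, 78, 94, 86, 89] (different length) produces [4, 16, 17, 73, 78, 94, 86, 89].

[4, 16, 17, 73, 78, 94, 86, 89]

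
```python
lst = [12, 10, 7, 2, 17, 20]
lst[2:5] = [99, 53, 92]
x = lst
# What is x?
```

lst starts as [12, 10, 7, 2, 17, 20] (length 6). The slice lst[2:5] covers indices [2, 3, 4] with values [7, 2, 17]. Replacing that slice with [99, 53, 92] (same length) produces [12, 10, 99, 53, 92, 20].

[12, 10, 99, 53, 92, 20]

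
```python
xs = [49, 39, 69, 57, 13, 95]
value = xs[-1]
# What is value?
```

xs has length 6. Negative index -1 maps to positive index 6 + (-1) = 5. xs[5] = 95.

95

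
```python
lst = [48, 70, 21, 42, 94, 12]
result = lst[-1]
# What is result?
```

lst has length 6. Negative index -1 maps to positive index 6 + (-1) = 5. lst[5] = 12.

12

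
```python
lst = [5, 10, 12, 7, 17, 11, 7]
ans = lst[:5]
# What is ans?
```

lst has length 7. The slice lst[:5] selects indices [0, 1, 2, 3, 4] (0->5, 1->10, 2->12, 3->7, 4->17), giving [5, 10, 12, 7, 17].

[5, 10, 12, 7, 17]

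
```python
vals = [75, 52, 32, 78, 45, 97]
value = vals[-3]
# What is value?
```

vals has length 6. Negative index -3 maps to positive index 6 + (-3) = 3. vals[3] = 78.

78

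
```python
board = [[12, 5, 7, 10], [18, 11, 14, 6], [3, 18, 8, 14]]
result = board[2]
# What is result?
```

board has 3 rows. Row 2 is [3, 18, 8, 14].

[3, 18, 8, 14]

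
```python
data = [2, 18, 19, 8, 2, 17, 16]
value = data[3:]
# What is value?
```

data has length 7. The slice data[3:] selects indices [3, 4, 5, 6] (3->8, 4->2, 5->17, 6->16), giving [8, 2, 17, 16].

[8, 2, 17, 16]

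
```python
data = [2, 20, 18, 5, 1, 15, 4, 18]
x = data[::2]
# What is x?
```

data has length 8. The slice data[::2] selects indices [0, 2, 4, 6] (0->2, 2->18, 4->1, 6->4), giving [2, 18, 1, 4].

[2, 18, 1, 4]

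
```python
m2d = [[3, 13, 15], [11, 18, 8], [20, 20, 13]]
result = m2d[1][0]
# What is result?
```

m2d[1] = [11, 18, 8]. Taking column 0 of that row yields 11.

11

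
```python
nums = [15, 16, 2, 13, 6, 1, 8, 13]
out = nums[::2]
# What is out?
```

nums has length 8. The slice nums[::2] selects indices [0, 2, 4, 6] (0->15, 2->2, 4->6, 6->8), giving [15, 2, 6, 8].

[15, 2, 6, 8]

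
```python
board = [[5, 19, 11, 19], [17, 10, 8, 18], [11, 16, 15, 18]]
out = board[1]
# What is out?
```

board has 3 rows. Row 1 is [17, 10, 8, 18].

[17, 10, 8, 18]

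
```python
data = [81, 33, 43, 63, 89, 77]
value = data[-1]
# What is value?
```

data has length 6. Negative index -1 maps to positive index 6 + (-1) = 5. data[5] = 77.

77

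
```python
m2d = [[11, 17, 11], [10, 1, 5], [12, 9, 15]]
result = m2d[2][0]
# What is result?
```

m2d[2] = [12, 9, 15]. Taking column 0 of that row yields 12.

12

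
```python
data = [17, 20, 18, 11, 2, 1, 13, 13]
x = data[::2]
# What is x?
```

data has length 8. The slice data[::2] selects indices [0, 2, 4, 6] (0->17, 2->18, 4->2, 6->13), giving [17, 18, 2, 13].

[17, 18, 2, 13]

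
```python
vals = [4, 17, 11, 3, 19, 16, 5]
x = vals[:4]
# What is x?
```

vals has length 7. The slice vals[:4] selects indices [0, 1, 2, 3] (0->4, 1->17, 2->11, 3->3), giving [4, 17, 11, 3].

[4, 17, 11, 3]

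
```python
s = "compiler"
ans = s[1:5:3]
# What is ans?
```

s has length 8. The slice s[1:5:3] selects indices [1, 4] (1->'o', 4->'i'), giving 'oi'.

'oi'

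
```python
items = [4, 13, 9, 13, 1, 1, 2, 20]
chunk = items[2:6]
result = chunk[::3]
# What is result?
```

items has length 8. The slice items[2:6] selects indices [2, 3, 4, 5] (2->9, 3->13, 4->1, 5->1), giving [9, 13, 1, 1]. So chunk = [9, 13, 1, 1]. chunk has length 4. The slice chunk[::3] selects indices [0, 3] (0->9, 3->1), giving [9, 1].

[9, 1]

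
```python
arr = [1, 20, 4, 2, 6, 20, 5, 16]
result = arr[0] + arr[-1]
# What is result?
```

arr has length 8. arr[0] = 1.
arr has length 8. Negative index -1 maps to positive index 8 + (-1) = 7. arr[7] = 16.
Sum: 1 + 16 = 17.

17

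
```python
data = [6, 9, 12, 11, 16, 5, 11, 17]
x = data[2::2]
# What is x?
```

data has length 8. The slice data[2::2] selects indices [2, 4, 6] (2->12, 4->16, 6->11), giving [12, 16, 11].

[12, 16, 11]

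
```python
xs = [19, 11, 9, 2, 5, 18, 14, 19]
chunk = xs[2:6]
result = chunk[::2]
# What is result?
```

xs has length 8. The slice xs[2:6] selects indices [2, 3, 4, 5] (2->9, 3->2, 4->5, 5->18), giving [9, 2, 5, 18]. So chunk = [9, 2, 5, 18]. chunk has length 4. The slice chunk[::2] selects indices [0, 2] (0->9, 2->5), giving [9, 5].

[9, 5]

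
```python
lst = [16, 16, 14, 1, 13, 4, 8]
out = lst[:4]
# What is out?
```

lst has length 7. The slice lst[:4] selects indices [0, 1, 2, 3] (0->16, 1->16, 2->14, 3->1), giving [16, 16, 14, 1].

[16, 16, 14, 1]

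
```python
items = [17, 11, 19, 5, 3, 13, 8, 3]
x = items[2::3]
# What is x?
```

items has length 8. The slice items[2::3] selects indices [2, 5] (2->19, 5->13), giving [19, 13].

[19, 13]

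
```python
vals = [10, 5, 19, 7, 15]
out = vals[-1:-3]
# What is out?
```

vals has length 5. The slice vals[-1:-3] resolves to an empty index range, so the result is [].

[]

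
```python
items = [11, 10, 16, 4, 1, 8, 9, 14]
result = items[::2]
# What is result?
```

items has length 8. The slice items[::2] selects indices [0, 2, 4, 6] (0->11, 2->16, 4->1, 6->9), giving [11, 16, 1, 9].

[11, 16, 1, 9]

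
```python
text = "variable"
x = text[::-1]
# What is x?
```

text has length 8. The slice text[::-1] selects indices [7, 6, 5, 4, 3, 2, 1, 0] (7->'e', 6->'l', 5->'b', 4->'a', 3->'i', 2->'r', 1->'a', 0->'v'), giving 'elbairav'.

'elbairav'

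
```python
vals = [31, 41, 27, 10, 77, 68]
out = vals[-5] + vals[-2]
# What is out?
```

vals has length 6. Negative index -5 maps to positive index 6 + (-5) = 1. vals[1] = 41.
vals has length 6. Negative index -2 maps to positive index 6 + (-2) = 4. vals[4] = 77.
Sum: 41 + 77 = 118.

118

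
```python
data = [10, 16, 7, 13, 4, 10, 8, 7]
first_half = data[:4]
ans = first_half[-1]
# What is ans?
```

data has length 8. The slice data[:4] selects indices [0, 1, 2, 3] (0->10, 1->16, 2->7, 3->13), giving [10, 16, 7, 13]. So first_half = [10, 16, 7, 13]. Then first_half[-1] = 13.

13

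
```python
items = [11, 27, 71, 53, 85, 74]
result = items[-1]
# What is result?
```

items has length 6. Negative index -1 maps to positive index 6 + (-1) = 5. items[5] = 74.

74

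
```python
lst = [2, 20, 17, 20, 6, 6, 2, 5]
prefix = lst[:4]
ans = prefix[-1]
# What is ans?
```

lst has length 8. The slice lst[:4] selects indices [0, 1, 2, 3] (0->2, 1->20, 2->17, 3->20), giving [2, 20, 17, 20]. So prefix = [2, 20, 17, 20]. Then prefix[-1] = 20.

20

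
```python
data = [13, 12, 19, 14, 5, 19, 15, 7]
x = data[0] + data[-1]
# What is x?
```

data has length 8. data[0] = 13.
data has length 8. Negative index -1 maps to positive index 8 + (-1) = 7. data[7] = 7.
Sum: 13 + 7 = 20.

20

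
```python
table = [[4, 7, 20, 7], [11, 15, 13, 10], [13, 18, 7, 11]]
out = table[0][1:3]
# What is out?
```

table[0] = [4, 7, 20, 7]. table[0] has length 4. The slice table[0][1:3] selects indices [1, 2] (1->7, 2->20), giving [7, 20].

[7, 20]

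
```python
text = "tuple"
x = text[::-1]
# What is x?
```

text has length 5. The slice text[::-1] selects indices [4, 3, 2, 1, 0] (4->'e', 3->'l', 2->'p', 1->'u', 0->'t'), giving 'elput'.

'elput'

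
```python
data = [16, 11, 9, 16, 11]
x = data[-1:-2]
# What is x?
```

data has length 5. The slice data[-1:-2] resolves to an empty index range, so the result is [].

[]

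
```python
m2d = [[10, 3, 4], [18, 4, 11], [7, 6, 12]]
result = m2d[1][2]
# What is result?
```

m2d[1] = [18, 4, 11]. Taking column 2 of that row yields 11.

11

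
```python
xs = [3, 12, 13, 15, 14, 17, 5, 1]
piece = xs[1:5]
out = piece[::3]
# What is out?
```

xs has length 8. The slice xs[1:5] selects indices [1, 2, 3, 4] (1->12, 2->13, 3->15, 4->14), giving [12, 13, 15, 14]. So piece = [12, 13, 15, 14]. piece has length 4. The slice piece[::3] selects indices [0, 3] (0->12, 3->14), giving [12, 14].

[12, 14]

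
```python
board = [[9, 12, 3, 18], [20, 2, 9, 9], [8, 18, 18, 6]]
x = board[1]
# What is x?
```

board has 3 rows. Row 1 is [20, 2, 9, 9].

[20, 2, 9, 9]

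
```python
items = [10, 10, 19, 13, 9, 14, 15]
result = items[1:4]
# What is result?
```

items has length 7. The slice items[1:4] selects indices [1, 2, 3] (1->10, 2->19, 3->13), giving [10, 19, 13].

[10, 19, 13]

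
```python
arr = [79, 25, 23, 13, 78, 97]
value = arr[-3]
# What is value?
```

arr has length 6. Negative index -3 maps to positive index 6 + (-3) = 3. arr[3] = 13.

13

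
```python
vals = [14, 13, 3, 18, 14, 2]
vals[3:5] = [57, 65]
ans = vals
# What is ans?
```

vals starts as [14, 13, 3, 18, 14, 2] (length 6). The slice vals[3:5] covers indices [3, 4] with values [18, 14]. Replacing that slice with [57, 65] (same length) produces [14, 13, 3, 57, 65, 2].

[14, 13, 3, 57, 65, 2]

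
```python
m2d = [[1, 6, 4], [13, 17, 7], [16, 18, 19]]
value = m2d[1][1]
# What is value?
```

m2d[1] = [13, 17, 7]. Taking column 1 of that row yields 17.

17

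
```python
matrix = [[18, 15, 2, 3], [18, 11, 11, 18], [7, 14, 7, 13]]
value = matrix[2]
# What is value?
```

matrix has 3 rows. Row 2 is [7, 14, 7, 13].

[7, 14, 7, 13]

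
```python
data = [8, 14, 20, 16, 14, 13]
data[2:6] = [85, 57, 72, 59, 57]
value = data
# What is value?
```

data starts as [8, 14, 20, 16, 14, 13] (length 6). The slice data[2:6] covers indices [2, 3, 4, 5] with values [20, 16, 14, 13]. Replacing that slice with [85, 57, 72, 59, 57] (different length) produces [8, 14, 85, 57, 72, 59, 57].

[8, 14, 85, 57, 72, 59, 57]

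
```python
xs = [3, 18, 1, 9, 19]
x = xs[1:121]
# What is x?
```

xs has length 5. The slice xs[1:121] selects indices [1, 2, 3, 4] (1->18, 2->1, 3->9, 4->19), giving [18, 1, 9, 19].

[18, 1, 9, 19]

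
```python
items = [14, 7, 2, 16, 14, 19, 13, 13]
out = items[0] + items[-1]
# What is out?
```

items has length 8. items[0] = 14.
items has length 8. Negative index -1 maps to positive index 8 + (-1) = 7. items[7] = 13.
Sum: 14 + 13 = 27.

27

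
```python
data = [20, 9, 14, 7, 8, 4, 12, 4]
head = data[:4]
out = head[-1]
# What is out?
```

data has length 8. The slice data[:4] selects indices [0, 1, 2, 3] (0->20, 1->9, 2->14, 3->7), giving [20, 9, 14, 7]. So head = [20, 9, 14, 7]. Then head[-1] = 7.

7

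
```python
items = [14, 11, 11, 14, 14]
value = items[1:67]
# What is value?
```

items has length 5. The slice items[1:67] selects indices [1, 2, 3, 4] (1->11, 2->11, 3->14, 4->14), giving [11, 11, 14, 14].

[11, 11, 14, 14]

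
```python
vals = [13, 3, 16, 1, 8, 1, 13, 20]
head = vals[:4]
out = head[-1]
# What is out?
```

vals has length 8. The slice vals[:4] selects indices [0, 1, 2, 3] (0->13, 1->3, 2->16, 3->1), giving [13, 3, 16, 1]. So head = [13, 3, 16, 1]. Then head[-1] = 1.

1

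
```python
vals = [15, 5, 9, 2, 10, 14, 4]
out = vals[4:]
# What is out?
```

vals has length 7. The slice vals[4:] selects indices [4, 5, 6] (4->10, 5->14, 6->4), giving [10, 14, 4].

[10, 14, 4]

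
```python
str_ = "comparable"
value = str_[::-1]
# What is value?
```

str_ has length 10. The slice str_[::-1] selects indices [9, 8, 7, 6, 5, 4, 3, 2, 1, 0] (9->'e', 8->'l', 7->'b', 6->'a', 5->'r', 4->'a', 3->'p', 2->'m', 1->'o', 0->'c'), giving 'elbarapmoc'.

'elbarapmoc'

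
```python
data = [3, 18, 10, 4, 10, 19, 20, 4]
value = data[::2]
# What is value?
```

data has length 8. The slice data[::2] selects indices [0, 2, 4, 6] (0->3, 2->10, 4->10, 6->20), giving [3, 10, 10, 20].

[3, 10, 10, 20]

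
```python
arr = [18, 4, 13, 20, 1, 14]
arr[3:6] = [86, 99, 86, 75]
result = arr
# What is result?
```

arr starts as [18, 4, 13, 20, 1, 14] (length 6). The slice arr[3:6] covers indices [3, 4, 5] with values [20, 1, 14]. Replacing that slice with [86, 99, 86, 75] (different length) produces [18, 4, 13, 86, 99, 86, 75].

[18, 4, 13, 86, 99, 86, 75]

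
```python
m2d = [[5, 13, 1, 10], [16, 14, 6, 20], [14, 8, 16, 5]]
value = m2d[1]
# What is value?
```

m2d has 3 rows. Row 1 is [16, 14, 6, 20].

[16, 14, 6, 20]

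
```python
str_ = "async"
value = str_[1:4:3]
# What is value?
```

str_ has length 5. The slice str_[1:4:3] selects indices [1] (1->'s'), giving 's'.

's'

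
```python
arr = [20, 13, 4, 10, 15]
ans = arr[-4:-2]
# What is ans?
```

arr has length 5. The slice arr[-4:-2] selects indices [1, 2] (1->13, 2->4), giving [13, 4].

[13, 4]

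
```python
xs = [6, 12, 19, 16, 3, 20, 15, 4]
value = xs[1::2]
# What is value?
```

xs has length 8. The slice xs[1::2] selects indices [1, 3, 5, 7] (1->12, 3->16, 5->20, 7->4), giving [12, 16, 20, 4].

[12, 16, 20, 4]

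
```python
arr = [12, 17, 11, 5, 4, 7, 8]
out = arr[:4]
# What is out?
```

arr has length 7. The slice arr[:4] selects indices [0, 1, 2, 3] (0->12, 1->17, 2->11, 3->5), giving [12, 17, 11, 5].

[12, 17, 11, 5]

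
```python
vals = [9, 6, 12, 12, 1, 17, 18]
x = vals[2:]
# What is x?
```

vals has length 7. The slice vals[2:] selects indices [2, 3, 4, 5, 6] (2->12, 3->12, 4->1, 5->17, 6->18), giving [12, 12, 1, 17, 18].

[12, 12, 1, 17, 18]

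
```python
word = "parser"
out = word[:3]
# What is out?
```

word has length 6. The slice word[:3] selects indices [0, 1, 2] (0->'p', 1->'a', 2->'r'), giving 'par'.

'par'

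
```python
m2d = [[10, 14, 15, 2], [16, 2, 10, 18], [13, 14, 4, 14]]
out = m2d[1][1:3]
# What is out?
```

m2d[1] = [16, 2, 10, 18]. m2d[1] has length 4. The slice m2d[1][1:3] selects indices [1, 2] (1->2, 2->10), giving [2, 10].

[2, 10]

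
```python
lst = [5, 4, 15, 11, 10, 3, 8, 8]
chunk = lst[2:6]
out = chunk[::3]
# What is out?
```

lst has length 8. The slice lst[2:6] selects indices [2, 3, 4, 5] (2->15, 3->11, 4->10, 5->3), giving [15, 11, 10, 3]. So chunk = [15, 11, 10, 3]. chunk has length 4. The slice chunk[::3] selects indices [0, 3] (0->15, 3->3), giving [15, 3].

[15, 3]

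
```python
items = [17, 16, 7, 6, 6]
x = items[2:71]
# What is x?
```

items has length 5. The slice items[2:71] selects indices [2, 3, 4] (2->7, 3->6, 4->6), giving [7, 6, 6].

[7, 6, 6]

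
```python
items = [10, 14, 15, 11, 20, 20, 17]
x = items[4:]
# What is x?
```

items has length 7. The slice items[4:] selects indices [4, 5, 6] (4->20, 5->20, 6->17), giving [20, 20, 17].

[20, 20, 17]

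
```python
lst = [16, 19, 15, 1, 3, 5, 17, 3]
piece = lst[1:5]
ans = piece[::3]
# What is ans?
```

lst has length 8. The slice lst[1:5] selects indices [1, 2, 3, 4] (1->19, 2->15, 3->1, 4->3), giving [19, 15, 1, 3]. So piece = [19, 15, 1, 3]. piece has length 4. The slice piece[::3] selects indices [0, 3] (0->19, 3->3), giving [19, 3].

[19, 3]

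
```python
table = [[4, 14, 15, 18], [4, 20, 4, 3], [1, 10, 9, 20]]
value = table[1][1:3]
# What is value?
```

table[1] = [4, 20, 4, 3]. table[1] has length 4. The slice table[1][1:3] selects indices [1, 2] (1->20, 2->4), giving [20, 4].

[20, 4]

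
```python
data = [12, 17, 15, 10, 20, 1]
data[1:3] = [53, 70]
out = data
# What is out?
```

data starts as [12, 17, 15, 10, 20, 1] (length 6). The slice data[1:3] covers indices [1, 2] with values [17, 15]. Replacing that slice with [53, 70] (same length) produces [12, 53, 70, 10, 20, 1].

[12, 53, 70, 10, 20, 1]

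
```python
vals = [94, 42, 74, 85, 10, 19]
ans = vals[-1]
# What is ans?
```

vals has length 6. Negative index -1 maps to positive index 6 + (-1) = 5. vals[5] = 19.

19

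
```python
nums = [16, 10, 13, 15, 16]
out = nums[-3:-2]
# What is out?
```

nums has length 5. The slice nums[-3:-2] selects indices [2] (2->13), giving [13].

[13]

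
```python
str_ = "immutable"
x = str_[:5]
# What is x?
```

str_ has length 9. The slice str_[:5] selects indices [0, 1, 2, 3, 4] (0->'i', 1->'m', 2->'m', 3->'u', 4->'t'), giving 'immut'.

'immut'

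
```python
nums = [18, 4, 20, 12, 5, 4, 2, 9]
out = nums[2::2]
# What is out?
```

nums has length 8. The slice nums[2::2] selects indices [2, 4, 6] (2->20, 4->5, 6->2), giving [20, 5, 2].

[20, 5, 2]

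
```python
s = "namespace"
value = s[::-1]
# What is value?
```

s has length 9. The slice s[::-1] selects indices [8, 7, 6, 5, 4, 3, 2, 1, 0] (8->'e', 7->'c', 6->'a', 5->'p', 4->'s', 3->'e', 2->'m', 1->'a', 0->'n'), giving 'ecapseman'.

'ecapseman'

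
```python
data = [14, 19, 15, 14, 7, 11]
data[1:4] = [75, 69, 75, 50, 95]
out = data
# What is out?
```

data starts as [14, 19, 15, 14, 7, 11] (length 6). The slice data[1:4] covers indices [1, 2, 3] with values [19, 15, 14]. Replacing that slice with [75, 69, 75, 50, 95] (different length) produces [14, 75, 69, 75, 50, 95, 7, 11].

[14, 75, 69, 75, 50, 95, 7, 11]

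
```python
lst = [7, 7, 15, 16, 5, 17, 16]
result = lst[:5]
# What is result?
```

lst has length 7. The slice lst[:5] selects indices [0, 1, 2, 3, 4] (0->7, 1->7, 2->15, 3->16, 4->5), giving [7, 7, 15, 16, 5].

[7, 7, 15, 16, 5]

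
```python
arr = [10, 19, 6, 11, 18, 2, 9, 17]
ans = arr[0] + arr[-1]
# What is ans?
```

arr has length 8. arr[0] = 10.
arr has length 8. Negative index -1 maps to positive index 8 + (-1) = 7. arr[7] = 17.
Sum: 10 + 17 = 27.

27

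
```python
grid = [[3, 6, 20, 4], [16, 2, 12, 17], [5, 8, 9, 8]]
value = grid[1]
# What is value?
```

grid has 3 rows. Row 1 is [16, 2, 12, 17].

[16, 2, 12, 17]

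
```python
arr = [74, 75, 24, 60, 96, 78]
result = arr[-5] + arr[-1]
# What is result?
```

arr has length 6. Negative index -5 maps to positive index 6 + (-5) = 1. arr[1] = 75.
arr has length 6. Negative index -1 maps to positive index 6 + (-1) = 5. arr[5] = 78.
Sum: 75 + 78 = 153.

153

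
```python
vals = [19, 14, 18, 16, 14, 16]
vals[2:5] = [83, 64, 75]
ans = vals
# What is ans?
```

vals starts as [19, 14, 18, 16, 14, 16] (length 6). The slice vals[2:5] covers indices [2, 3, 4] with values [18, 16, 14]. Replacing that slice with [83, 64, 75] (same length) produces [19, 14, 83, 64, 75, 16].

[19, 14, 83, 64, 75, 16]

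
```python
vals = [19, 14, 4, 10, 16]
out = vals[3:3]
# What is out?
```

vals has length 5. The slice vals[3:3] resolves to an empty index range, so the result is [].

[]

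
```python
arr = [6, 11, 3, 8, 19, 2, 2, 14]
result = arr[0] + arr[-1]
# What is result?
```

arr has length 8. arr[0] = 6.
arr has length 8. Negative index -1 maps to positive index 8 + (-1) = 7. arr[7] = 14.
Sum: 6 + 14 = 20.

20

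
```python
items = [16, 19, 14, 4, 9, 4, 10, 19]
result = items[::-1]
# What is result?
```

items has length 8. The slice items[::-1] selects indices [7, 6, 5, 4, 3, 2, 1, 0] (7->19, 6->10, 5->4, 4->9, 3->4, 2->14, 1->19, 0->16), giving [19, 10, 4, 9, 4, 14, 19, 16].

[19, 10, 4, 9, 4, 14, 19, 16]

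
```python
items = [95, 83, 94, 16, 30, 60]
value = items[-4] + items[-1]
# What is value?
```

items has length 6. Negative index -4 maps to positive index 6 + (-4) = 2. items[2] = 94.
items has length 6. Negative index -1 maps to positive index 6 + (-1) = 5. items[5] = 60.
Sum: 94 + 60 = 154.

154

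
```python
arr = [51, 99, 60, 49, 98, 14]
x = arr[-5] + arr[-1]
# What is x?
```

arr has length 6. Negative index -5 maps to positive index 6 + (-5) = 1. arr[1] = 99.
arr has length 6. Negative index -1 maps to positive index 6 + (-1) = 5. arr[5] = 14.
Sum: 99 + 14 = 113.

113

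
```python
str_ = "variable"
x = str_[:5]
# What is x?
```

str_ has length 8. The slice str_[:5] selects indices [0, 1, 2, 3, 4] (0->'v', 1->'a', 2->'r', 3->'i', 4->'a'), giving 'varia'.

'varia'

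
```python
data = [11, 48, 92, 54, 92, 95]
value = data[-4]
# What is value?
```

data has length 6. Negative index -4 maps to positive index 6 + (-4) = 2. data[2] = 92.

92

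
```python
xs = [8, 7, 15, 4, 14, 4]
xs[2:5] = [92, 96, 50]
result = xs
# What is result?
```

xs starts as [8, 7, 15, 4, 14, 4] (length 6). The slice xs[2:5] covers indices [2, 3, 4] with values [15, 4, 14]. Replacing that slice with [92, 96, 50] (same length) produces [8, 7, 92, 96, 50, 4].

[8, 7, 92, 96, 50, 4]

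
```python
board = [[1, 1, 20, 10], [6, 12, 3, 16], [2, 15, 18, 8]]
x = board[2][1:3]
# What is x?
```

board[2] = [2, 15, 18, 8]. board[2] has length 4. The slice board[2][1:3] selects indices [1, 2] (1->15, 2->18), giving [15, 18].

[15, 18]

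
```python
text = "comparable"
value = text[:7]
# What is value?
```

text has length 10. The slice text[:7] selects indices [0, 1, 2, 3, 4, 5, 6] (0->'c', 1->'o', 2->'m', 3->'p', 4->'a', 5->'r', 6->'a'), giving 'compara'.

'compara'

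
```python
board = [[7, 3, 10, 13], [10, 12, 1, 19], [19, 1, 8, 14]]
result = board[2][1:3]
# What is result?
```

board[2] = [19, 1, 8, 14]. board[2] has length 4. The slice board[2][1:3] selects indices [1, 2] (1->1, 2->8), giving [1, 8].

[1, 8]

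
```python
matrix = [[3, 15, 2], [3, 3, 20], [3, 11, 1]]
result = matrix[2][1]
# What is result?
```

matrix[2] = [3, 11, 1]. Taking column 1 of that row yields 11.

11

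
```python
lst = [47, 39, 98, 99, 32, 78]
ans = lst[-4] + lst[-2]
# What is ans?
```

lst has length 6. Negative index -4 maps to positive index 6 + (-4) = 2. lst[2] = 98.
lst has length 6. Negative index -2 maps to positive index 6 + (-2) = 4. lst[4] = 32.
Sum: 98 + 32 = 130.

130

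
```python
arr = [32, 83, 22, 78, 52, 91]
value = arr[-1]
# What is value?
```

arr has length 6. Negative index -1 maps to positive index 6 + (-1) = 5. arr[5] = 91.

91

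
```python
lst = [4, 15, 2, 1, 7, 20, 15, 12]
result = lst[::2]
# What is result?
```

lst has length 8. The slice lst[::2] selects indices [0, 2, 4, 6] (0->4, 2->2, 4->7, 6->15), giving [4, 2, 7, 15].

[4, 2, 7, 15]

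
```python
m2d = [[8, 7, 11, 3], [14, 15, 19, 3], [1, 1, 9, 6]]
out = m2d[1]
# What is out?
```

m2d has 3 rows. Row 1 is [14, 15, 19, 3].

[14, 15, 19, 3]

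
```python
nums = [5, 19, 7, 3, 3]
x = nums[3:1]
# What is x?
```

nums has length 5. The slice nums[3:1] resolves to an empty index range, so the result is [].

[]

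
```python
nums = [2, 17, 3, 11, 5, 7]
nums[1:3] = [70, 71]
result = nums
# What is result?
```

nums starts as [2, 17, 3, 11, 5, 7] (length 6). The slice nums[1:3] covers indices [1, 2] with values [17, 3]. Replacing that slice with [70, 71] (same length) produces [2, 70, 71, 11, 5, 7].

[2, 70, 71, 11, 5, 7]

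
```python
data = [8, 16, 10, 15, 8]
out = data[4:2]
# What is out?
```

data has length 5. The slice data[4:2] resolves to an empty index range, so the result is [].

[]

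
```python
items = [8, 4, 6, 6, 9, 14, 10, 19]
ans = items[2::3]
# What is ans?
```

items has length 8. The slice items[2::3] selects indices [2, 5] (2->6, 5->14), giving [6, 14].

[6, 14]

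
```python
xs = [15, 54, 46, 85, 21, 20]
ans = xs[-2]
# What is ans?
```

xs has length 6. Negative index -2 maps to positive index 6 + (-2) = 4. xs[4] = 21.

21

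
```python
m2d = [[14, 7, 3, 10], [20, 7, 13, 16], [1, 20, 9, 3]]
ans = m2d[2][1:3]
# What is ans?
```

m2d[2] = [1, 20, 9, 3]. m2d[2] has length 4. The slice m2d[2][1:3] selects indices [1, 2] (1->20, 2->9), giving [20, 9].

[20, 9]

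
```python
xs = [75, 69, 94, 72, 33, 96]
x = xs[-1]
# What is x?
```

xs has length 6. Negative index -1 maps to positive index 6 + (-1) = 5. xs[5] = 96.

96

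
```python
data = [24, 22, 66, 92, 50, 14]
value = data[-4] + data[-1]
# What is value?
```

data has length 6. Negative index -4 maps to positive index 6 + (-4) = 2. data[2] = 66.
data has length 6. Negative index -1 maps to positive index 6 + (-1) = 5. data[5] = 14.
Sum: 66 + 14 = 80.

80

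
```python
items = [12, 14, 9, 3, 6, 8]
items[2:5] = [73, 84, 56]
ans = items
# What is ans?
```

items starts as [12, 14, 9, 3, 6, 8] (length 6). The slice items[2:5] covers indices [2, 3, 4] with values [9, 3, 6]. Replacing that slice with [73, 84, 56] (same length) produces [12, 14, 73, 84, 56, 8].

[12, 14, 73, 84, 56, 8]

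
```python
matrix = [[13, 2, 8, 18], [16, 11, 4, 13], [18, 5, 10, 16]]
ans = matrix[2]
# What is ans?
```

matrix has 3 rows. Row 2 is [18, 5, 10, 16].

[18, 5, 10, 16]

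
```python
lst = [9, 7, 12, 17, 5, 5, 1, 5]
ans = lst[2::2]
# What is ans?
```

lst has length 8. The slice lst[2::2] selects indices [2, 4, 6] (2->12, 4->5, 6->1), giving [12, 5, 1].

[12, 5, 1]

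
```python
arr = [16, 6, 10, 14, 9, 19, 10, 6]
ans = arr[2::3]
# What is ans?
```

arr has length 8. The slice arr[2::3] selects indices [2, 5] (2->10, 5->19), giving [10, 19].

[10, 19]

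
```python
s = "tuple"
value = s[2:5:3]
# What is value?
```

s has length 5. The slice s[2:5:3] selects indices [2] (2->'p'), giving 'p'.

'p'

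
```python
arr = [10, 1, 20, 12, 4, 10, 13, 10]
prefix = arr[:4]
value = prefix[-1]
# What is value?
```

arr has length 8. The slice arr[:4] selects indices [0, 1, 2, 3] (0->10, 1->1, 2->20, 3->12), giving [10, 1, 20, 12]. So prefix = [10, 1, 20, 12]. Then prefix[-1] = 12.

12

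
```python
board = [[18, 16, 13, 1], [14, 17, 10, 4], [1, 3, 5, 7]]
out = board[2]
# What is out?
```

board has 3 rows. Row 2 is [1, 3, 5, 7].

[1, 3, 5, 7]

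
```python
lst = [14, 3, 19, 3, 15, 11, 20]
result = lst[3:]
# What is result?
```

lst has length 7. The slice lst[3:] selects indices [3, 4, 5, 6] (3->3, 4->15, 5->11, 6->20), giving [3, 15, 11, 20].

[3, 15, 11, 20]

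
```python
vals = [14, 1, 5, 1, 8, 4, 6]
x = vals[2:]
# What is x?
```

vals has length 7. The slice vals[2:] selects indices [2, 3, 4, 5, 6] (2->5, 3->1, 4->8, 5->4, 6->6), giving [5, 1, 8, 4, 6].

[5, 1, 8, 4, 6]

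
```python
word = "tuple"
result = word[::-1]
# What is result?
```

word has length 5. The slice word[::-1] selects indices [4, 3, 2, 1, 0] (4->'e', 3->'l', 2->'p', 1->'u', 0->'t'), giving 'elput'.

'elput'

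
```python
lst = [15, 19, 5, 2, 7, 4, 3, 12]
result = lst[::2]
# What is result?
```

lst has length 8. The slice lst[::2] selects indices [0, 2, 4, 6] (0->15, 2->5, 4->7, 6->3), giving [15, 5, 7, 3].

[15, 5, 7, 3]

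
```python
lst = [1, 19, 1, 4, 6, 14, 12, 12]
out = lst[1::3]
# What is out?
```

lst has length 8. The slice lst[1::3] selects indices [1, 4, 7] (1->19, 4->6, 7->12), giving [19, 6, 12].

[19, 6, 12]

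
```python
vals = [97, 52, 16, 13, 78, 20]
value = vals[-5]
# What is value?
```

vals has length 6. Negative index -5 maps to positive index 6 + (-5) = 1. vals[1] = 52.

52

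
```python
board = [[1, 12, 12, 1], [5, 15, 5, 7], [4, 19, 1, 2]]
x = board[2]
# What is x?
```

board has 3 rows. Row 2 is [4, 19, 1, 2].

[4, 19, 1, 2]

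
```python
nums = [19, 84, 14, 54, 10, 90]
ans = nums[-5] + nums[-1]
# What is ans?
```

nums has length 6. Negative index -5 maps to positive index 6 + (-5) = 1. nums[1] = 84.
nums has length 6. Negative index -1 maps to positive index 6 + (-1) = 5. nums[5] = 90.
Sum: 84 + 90 = 174.

174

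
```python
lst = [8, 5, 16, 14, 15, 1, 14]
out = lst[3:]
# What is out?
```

lst has length 7. The slice lst[3:] selects indices [3, 4, 5, 6] (3->14, 4->15, 5->1, 6->14), giving [14, 15, 1, 14].

[14, 15, 1, 14]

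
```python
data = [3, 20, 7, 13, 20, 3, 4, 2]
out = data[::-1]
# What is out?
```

data has length 8. The slice data[::-1] selects indices [7, 6, 5, 4, 3, 2, 1, 0] (7->2, 6->4, 5->3, 4->20, 3->13, 2->7, 1->20, 0->3), giving [2, 4, 3, 20, 13, 7, 20, 3].

[2, 4, 3, 20, 13, 7, 20, 3]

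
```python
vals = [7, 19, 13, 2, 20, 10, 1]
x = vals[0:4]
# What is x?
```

vals has length 7. The slice vals[0:4] selects indices [0, 1, 2, 3] (0->7, 1->19, 2->13, 3->2), giving [7, 19, 13, 2].

[7, 19, 13, 2]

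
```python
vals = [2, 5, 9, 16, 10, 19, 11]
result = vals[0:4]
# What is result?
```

vals has length 7. The slice vals[0:4] selects indices [0, 1, 2, 3] (0->2, 1->5, 2->9, 3->16), giving [2, 5, 9, 16].

[2, 5, 9, 16]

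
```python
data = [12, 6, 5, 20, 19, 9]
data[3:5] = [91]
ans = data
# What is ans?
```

data starts as [12, 6, 5, 20, 19, 9] (length 6). The slice data[3:5] covers indices [3, 4] with values [20, 19]. Replacing that slice with [91] (different length) produces [12, 6, 5, 91, 9].

[12, 6, 5, 91, 9]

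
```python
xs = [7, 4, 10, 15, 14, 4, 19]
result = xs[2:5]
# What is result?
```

xs has length 7. The slice xs[2:5] selects indices [2, 3, 4] (2->10, 3->15, 4->14), giving [10, 15, 14].

[10, 15, 14]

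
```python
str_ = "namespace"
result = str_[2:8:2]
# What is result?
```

str_ has length 9. The slice str_[2:8:2] selects indices [2, 4, 6] (2->'m', 4->'s', 6->'a'), giving 'msa'.

'msa'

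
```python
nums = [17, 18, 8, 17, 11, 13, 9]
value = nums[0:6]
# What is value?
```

nums has length 7. The slice nums[0:6] selects indices [0, 1, 2, 3, 4, 5] (0->17, 1->18, 2->8, 3->17, 4->11, 5->13), giving [17, 18, 8, 17, 11, 13].

[17, 18, 8, 17, 11, 13]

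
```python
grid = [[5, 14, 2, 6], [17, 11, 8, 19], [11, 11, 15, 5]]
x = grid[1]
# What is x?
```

grid has 3 rows. Row 1 is [17, 11, 8, 19].

[17, 11, 8, 19]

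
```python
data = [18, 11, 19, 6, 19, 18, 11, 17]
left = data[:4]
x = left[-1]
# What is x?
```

data has length 8. The slice data[:4] selects indices [0, 1, 2, 3] (0->18, 1->11, 2->19, 3->6), giving [18, 11, 19, 6]. So left = [18, 11, 19, 6]. Then left[-1] = 6.

6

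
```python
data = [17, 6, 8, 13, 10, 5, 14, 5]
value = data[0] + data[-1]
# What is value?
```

data has length 8. data[0] = 17.
data has length 8. Negative index -1 maps to positive index 8 + (-1) = 7. data[7] = 5.
Sum: 17 + 5 = 22.

22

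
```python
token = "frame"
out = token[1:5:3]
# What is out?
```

token has length 5. The slice token[1:5:3] selects indices [1, 4] (1->'r', 4->'e'), giving 're'.

're'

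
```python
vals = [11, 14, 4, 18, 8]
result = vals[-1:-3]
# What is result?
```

vals has length 5. The slice vals[-1:-3] resolves to an empty index range, so the result is [].

[]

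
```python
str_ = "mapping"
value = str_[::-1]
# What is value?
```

str_ has length 7. The slice str_[::-1] selects indices [6, 5, 4, 3, 2, 1, 0] (6->'g', 5->'n', 4->'i', 3->'p', 2->'p', 1->'a', 0->'m'), giving 'gnippam'.

'gnippam'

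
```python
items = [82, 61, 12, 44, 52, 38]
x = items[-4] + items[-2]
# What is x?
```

items has length 6. Negative index -4 maps to positive index 6 + (-4) = 2. items[2] = 12.
items has length 6. Negative index -2 maps to positive index 6 + (-2) = 4. items[4] = 52.
Sum: 12 + 52 = 64.

64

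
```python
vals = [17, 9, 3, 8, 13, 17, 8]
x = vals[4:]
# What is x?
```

vals has length 7. The slice vals[4:] selects indices [4, 5, 6] (4->13, 5->17, 6->8), giving [13, 17, 8].

[13, 17, 8]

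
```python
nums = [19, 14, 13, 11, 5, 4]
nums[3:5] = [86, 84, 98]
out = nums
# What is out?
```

nums starts as [19, 14, 13, 11, 5, 4] (length 6). The slice nums[3:5] covers indices [3, 4] with values [11, 5]. Replacing that slice with [86, 84, 98] (different length) produces [19, 14, 13, 86, 84, 98, 4].

[19, 14, 13, 86, 84, 98, 4]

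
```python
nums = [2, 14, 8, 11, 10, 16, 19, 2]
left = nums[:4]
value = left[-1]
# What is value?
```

nums has length 8. The slice nums[:4] selects indices [0, 1, 2, 3] (0->2, 1->14, 2->8, 3->11), giving [2, 14, 8, 11]. So left = [2, 14, 8, 11]. Then left[-1] = 11.

11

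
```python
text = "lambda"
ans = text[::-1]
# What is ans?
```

text has length 6. The slice text[::-1] selects indices [5, 4, 3, 2, 1, 0] (5->'a', 4->'d', 3->'b', 2->'m', 1->'a', 0->'l'), giving 'adbmal'.

'adbmal'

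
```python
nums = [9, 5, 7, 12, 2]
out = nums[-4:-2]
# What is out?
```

nums has length 5. The slice nums[-4:-2] selects indices [1, 2] (1->5, 2->7), giving [5, 7].

[5, 7]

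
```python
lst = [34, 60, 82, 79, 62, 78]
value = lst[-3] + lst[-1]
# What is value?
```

lst has length 6. Negative index -3 maps to positive index 6 + (-3) = 3. lst[3] = 79.
lst has length 6. Negative index -1 maps to positive index 6 + (-1) = 5. lst[5] = 78.
Sum: 79 + 78 = 157.

157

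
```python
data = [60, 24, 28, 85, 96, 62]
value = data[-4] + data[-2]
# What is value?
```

data has length 6. Negative index -4 maps to positive index 6 + (-4) = 2. data[2] = 28.
data has length 6. Negative index -2 maps to positive index 6 + (-2) = 4. data[4] = 96.
Sum: 28 + 96 = 124.

124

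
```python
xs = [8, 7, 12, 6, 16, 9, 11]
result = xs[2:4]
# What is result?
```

xs has length 7. The slice xs[2:4] selects indices [2, 3] (2->12, 3->6), giving [12, 6].

[12, 6]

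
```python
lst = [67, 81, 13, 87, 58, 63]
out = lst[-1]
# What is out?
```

lst has length 6. Negative index -1 maps to positive index 6 + (-1) = 5. lst[5] = 63.

63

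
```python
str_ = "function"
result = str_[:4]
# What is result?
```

str_ has length 8. The slice str_[:4] selects indices [0, 1, 2, 3] (0->'f', 1->'u', 2->'n', 3->'c'), giving 'func'.

'func'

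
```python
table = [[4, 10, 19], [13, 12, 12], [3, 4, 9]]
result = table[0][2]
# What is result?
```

table[0] = [4, 10, 19]. Taking column 2 of that row yields 19.

19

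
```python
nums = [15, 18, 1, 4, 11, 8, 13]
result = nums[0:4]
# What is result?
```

nums has length 7. The slice nums[0:4] selects indices [0, 1, 2, 3] (0->15, 1->18, 2->1, 3->4), giving [15, 18, 1, 4].

[15, 18, 1, 4]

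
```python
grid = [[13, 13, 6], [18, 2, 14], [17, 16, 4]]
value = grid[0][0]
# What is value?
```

grid[0] = [13, 13, 6]. Taking column 0 of that row yields 13.

13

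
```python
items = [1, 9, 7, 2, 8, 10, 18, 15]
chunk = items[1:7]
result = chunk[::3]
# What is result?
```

items has length 8. The slice items[1:7] selects indices [1, 2, 3, 4, 5, 6] (1->9, 2->7, 3->2, 4->8, 5->10, 6->18), giving [9, 7, 2, 8, 10, 18]. So chunk = [9, 7, 2, 8, 10, 18]. chunk has length 6. The slice chunk[::3] selects indices [0, 3] (0->9, 3->8), giving [9, 8].

[9, 8]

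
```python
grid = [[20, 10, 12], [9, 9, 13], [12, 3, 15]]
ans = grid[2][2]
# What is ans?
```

grid[2] = [12, 3, 15]. Taking column 2 of that row yields 15.

15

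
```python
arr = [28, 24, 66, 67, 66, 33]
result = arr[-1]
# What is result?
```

arr has length 6. Negative index -1 maps to positive index 6 + (-1) = 5. arr[5] = 33.

33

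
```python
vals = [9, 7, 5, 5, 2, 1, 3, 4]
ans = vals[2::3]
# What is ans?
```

vals has length 8. The slice vals[2::3] selects indices [2, 5] (2->5, 5->1), giving [5, 1].

[5, 1]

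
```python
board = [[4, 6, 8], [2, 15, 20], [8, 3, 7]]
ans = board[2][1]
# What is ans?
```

board[2] = [8, 3, 7]. Taking column 1 of that row yields 3.

3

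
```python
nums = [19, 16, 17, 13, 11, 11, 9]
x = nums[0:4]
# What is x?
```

nums has length 7. The slice nums[0:4] selects indices [0, 1, 2, 3] (0->19, 1->16, 2->17, 3->13), giving [19, 16, 17, 13].

[19, 16, 17, 13]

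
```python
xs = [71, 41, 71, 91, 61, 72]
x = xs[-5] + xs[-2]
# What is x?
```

xs has length 6. Negative index -5 maps to positive index 6 + (-5) = 1. xs[1] = 41.
xs has length 6. Negative index -2 maps to positive index 6 + (-2) = 4. xs[4] = 61.
Sum: 41 + 61 = 102.

102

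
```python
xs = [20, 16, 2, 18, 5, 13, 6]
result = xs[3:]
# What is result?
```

xs has length 7. The slice xs[3:] selects indices [3, 4, 5, 6] (3->18, 4->5, 5->13, 6->6), giving [18, 5, 13, 6].

[18, 5, 13, 6]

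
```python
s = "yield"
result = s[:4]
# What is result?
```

s has length 5. The slice s[:4] selects indices [0, 1, 2, 3] (0->'y', 1->'i', 2->'e', 3->'l'), giving 'yiel'.

'yiel'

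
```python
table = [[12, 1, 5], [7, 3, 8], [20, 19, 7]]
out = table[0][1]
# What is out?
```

table[0] = [12, 1, 5]. Taking column 1 of that row yields 1.

1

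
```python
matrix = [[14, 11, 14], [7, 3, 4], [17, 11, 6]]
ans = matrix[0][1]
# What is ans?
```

matrix[0] = [14, 11, 14]. Taking column 1 of that row yields 11.

11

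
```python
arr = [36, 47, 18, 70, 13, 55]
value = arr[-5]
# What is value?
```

arr has length 6. Negative index -5 maps to positive index 6 + (-5) = 1. arr[1] = 47.

47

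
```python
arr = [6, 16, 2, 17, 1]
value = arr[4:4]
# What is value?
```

arr has length 5. The slice arr[4:4] resolves to an empty index range, so the result is [].

[]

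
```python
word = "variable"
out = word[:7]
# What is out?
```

word has length 8. The slice word[:7] selects indices [0, 1, 2, 3, 4, 5, 6] (0->'v', 1->'a', 2->'r', 3->'i', 4->'a', 5->'b', 6->'l'), giving 'variabl'.

'variabl'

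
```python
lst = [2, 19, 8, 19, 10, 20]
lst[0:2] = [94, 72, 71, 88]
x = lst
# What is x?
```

lst starts as [2, 19, 8, 19, 10, 20] (length 6). The slice lst[0:2] covers indices [0, 1] with values [2, 19]. Replacing that slice with [94, 72, 71, 88] (different length) produces [94, 72, 71, 88, 8, 19, 10, 20].

[94, 72, 71, 88, 8, 19, 10, 20]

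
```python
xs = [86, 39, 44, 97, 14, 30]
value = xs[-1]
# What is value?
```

xs has length 6. Negative index -1 maps to positive index 6 + (-1) = 5. xs[5] = 30.

30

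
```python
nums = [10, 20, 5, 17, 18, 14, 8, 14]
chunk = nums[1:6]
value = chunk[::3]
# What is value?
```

nums has length 8. The slice nums[1:6] selects indices [1, 2, 3, 4, 5] (1->20, 2->5, 3->17, 4->18, 5->14), giving [20, 5, 17, 18, 14]. So chunk = [20, 5, 17, 18, 14]. chunk has length 5. The slice chunk[::3] selects indices [0, 3] (0->20, 3->18), giving [20, 18].

[20, 18]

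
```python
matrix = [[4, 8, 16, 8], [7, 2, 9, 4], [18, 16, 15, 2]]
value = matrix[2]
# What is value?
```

matrix has 3 rows. Row 2 is [18, 16, 15, 2].

[18, 16, 15, 2]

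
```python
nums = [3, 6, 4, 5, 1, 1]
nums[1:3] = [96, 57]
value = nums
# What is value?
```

nums starts as [3, 6, 4, 5, 1, 1] (length 6). The slice nums[1:3] covers indices [1, 2] with values [6, 4]. Replacing that slice with [96, 57] (same length) produces [3, 96, 57, 5, 1, 1].

[3, 96, 57, 5, 1, 1]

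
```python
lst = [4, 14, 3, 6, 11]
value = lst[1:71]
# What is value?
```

lst has length 5. The slice lst[1:71] selects indices [1, 2, 3, 4] (1->14, 2->3, 3->6, 4->11), giving [14, 3, 6, 11].

[14, 3, 6, 11]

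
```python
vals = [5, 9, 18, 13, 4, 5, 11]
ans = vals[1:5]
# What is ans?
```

vals has length 7. The slice vals[1:5] selects indices [1, 2, 3, 4] (1->9, 2->18, 3->13, 4->4), giving [9, 18, 13, 4].

[9, 18, 13, 4]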